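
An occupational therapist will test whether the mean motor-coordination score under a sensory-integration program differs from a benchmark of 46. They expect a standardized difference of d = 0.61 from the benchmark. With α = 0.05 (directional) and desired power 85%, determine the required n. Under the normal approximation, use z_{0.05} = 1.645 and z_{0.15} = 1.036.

n = 20

For a one-sample test: n = ((z_{α} + z_β) / d)².
z_{α} + z_β = 1.645 + 1.036 = 2.681.
n = (2.681 / 0.61)² = 4.395² = 19.32.
Round up.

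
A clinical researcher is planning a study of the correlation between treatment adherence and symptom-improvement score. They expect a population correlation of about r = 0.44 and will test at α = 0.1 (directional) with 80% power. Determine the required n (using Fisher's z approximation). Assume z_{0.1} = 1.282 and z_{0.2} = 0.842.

Fisher's z: C = ½·ln((1+r)/(1−r)) = ½·ln(2.5714) = 0.4722.
n = ((z_{α} + z_β)/C)² + 3.
(1.282 + 0.842) / 0.4722 = 2.124 / 0.4722 = 4.498.
n = 4.498² + 3 = 20.23 + 3 = 23.2.
Round up.

n = 24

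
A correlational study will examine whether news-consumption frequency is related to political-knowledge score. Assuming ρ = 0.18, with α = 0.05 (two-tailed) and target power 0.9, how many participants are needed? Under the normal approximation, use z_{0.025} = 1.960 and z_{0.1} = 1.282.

Fisher's z: C = ½·ln((1+r)/(1−r)) = ½·ln(1.4390) = 0.1820.
n = ((z_{α/2} + z_β)/C)² + 3.
(1.960 + 1.282) / 0.1820 = 3.242 / 0.1820 = 17.813.
n = 17.813² + 3 = 317.31 + 3 = 320.3.
Round up.

n = 321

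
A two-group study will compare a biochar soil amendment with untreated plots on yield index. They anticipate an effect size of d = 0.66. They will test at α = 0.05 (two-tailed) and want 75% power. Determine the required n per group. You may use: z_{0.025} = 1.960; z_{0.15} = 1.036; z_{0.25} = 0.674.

n = 32 per group

For two independent groups with equal n: n = 2·((z_{α/2} + z_β) / d)².
z_{α/2} + z_β = 1.960 + 0.674 = 2.634.
n = 2 × (2.634 / 0.66)² = 2 × 3.991² = 2 × 15.93 = 31.9.
Round up to the next whole participant.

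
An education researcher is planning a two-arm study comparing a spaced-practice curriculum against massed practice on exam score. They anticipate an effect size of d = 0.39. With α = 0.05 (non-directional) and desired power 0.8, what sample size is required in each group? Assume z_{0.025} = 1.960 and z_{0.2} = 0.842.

For two independent groups with equal n: n = 2·((z_{α/2} + z_β) / d)².
z_{α/2} + z_β = 1.960 + 0.842 = 2.802.
n = 2 × (2.802 / 0.39)² = 2 × 7.185² = 2 × 51.62 = 103.2.
Round up to the next whole participant.

n = 104 per group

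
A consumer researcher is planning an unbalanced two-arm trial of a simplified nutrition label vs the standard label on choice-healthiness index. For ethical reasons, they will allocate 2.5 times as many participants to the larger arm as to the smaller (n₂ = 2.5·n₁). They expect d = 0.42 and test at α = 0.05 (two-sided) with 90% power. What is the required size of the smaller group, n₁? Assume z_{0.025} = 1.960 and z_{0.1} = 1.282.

With allocation ratio k = n₂/n₁ = 2.5, Var(x̄₁−x̄₂) = σ²(1/n₁ + 1/(k·n₁)) = σ²·(k+1)/(k·n₁).
So n₁ = (1 + 1/k)·((z_{α/2} + z_β)/d)² = 1.400 × (3.242/0.42)².
n₁ = 1.400 × 59.58 = 83.4.
Round up: n₁ = 84, giving n₂ = 2.5 × 84 = 210.

n₁ = 84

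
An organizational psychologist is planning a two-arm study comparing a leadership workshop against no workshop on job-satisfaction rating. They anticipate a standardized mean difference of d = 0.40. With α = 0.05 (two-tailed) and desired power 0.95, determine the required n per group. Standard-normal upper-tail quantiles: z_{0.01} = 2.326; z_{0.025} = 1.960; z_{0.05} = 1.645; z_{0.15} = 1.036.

n = 163 per group

For two independent groups with equal n: n = 2·((z_{α/2} + z_β) / d)².
z_{α/2} + z_β = 1.960 + 1.645 = 3.605.
n = 2 × (3.605 / 0.40)² = 2 × 9.012² = 2 × 81.23 = 162.5.
Round up to the next whole participant.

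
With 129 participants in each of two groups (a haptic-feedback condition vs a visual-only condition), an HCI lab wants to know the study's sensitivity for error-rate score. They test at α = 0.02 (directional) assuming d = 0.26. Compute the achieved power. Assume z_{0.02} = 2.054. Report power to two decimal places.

For two equal groups, power = Φ(d·√(n/2) − z_{α}).
d·√(n/2) = 0.26 × √(129/2) = 0.26 × 8.031 = 2.088.
z_β = 2.088 − 2.054 = 0.034.
Power = Φ(0.034) = 0.514.

power ≈ 0.51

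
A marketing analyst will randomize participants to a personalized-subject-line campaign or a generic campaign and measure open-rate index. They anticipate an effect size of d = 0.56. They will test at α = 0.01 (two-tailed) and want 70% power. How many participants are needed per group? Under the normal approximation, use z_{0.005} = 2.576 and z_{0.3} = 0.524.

For two independent groups with equal n: n = 2·((z_{α/2} + z_β) / d)².
z_{α/2} + z_β = 2.576 + 0.524 = 3.100.
n = 2 × (3.100 / 0.56)² = 2 × 5.536² = 2 × 30.64 = 61.3.
Round up to the next whole participant.

n = 62 per group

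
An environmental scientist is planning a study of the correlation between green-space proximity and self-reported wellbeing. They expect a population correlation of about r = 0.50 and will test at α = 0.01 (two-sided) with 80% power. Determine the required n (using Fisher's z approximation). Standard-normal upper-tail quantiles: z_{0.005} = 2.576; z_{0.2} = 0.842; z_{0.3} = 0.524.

n = 42

Fisher's z: C = ½·ln((1+r)/(1−r)) = ½·ln(3.0000) = 0.5493.
n = ((z_{α/2} + z_β)/C)² + 3.
(2.576 + 0.842) / 0.5493 = 3.418 / 0.5493 = 6.222.
n = 6.222² + 3 = 38.72 + 3 = 41.7.
Round up.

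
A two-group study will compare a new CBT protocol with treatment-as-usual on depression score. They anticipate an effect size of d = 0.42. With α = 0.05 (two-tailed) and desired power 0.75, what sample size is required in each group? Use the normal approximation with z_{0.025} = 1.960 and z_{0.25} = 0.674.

n = 79 per group

For two independent groups with equal n: n = 2·((z_{α/2} + z_β) / d)².
z_{α/2} + z_β = 1.960 + 0.674 = 2.634.
n = 2 × (2.634 / 0.42)² = 2 × 6.271² = 2 × 39.33 = 78.7.
Round up to the next whole participant.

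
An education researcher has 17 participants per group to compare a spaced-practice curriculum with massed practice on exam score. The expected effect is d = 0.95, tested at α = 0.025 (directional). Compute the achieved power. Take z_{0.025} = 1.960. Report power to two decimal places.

power ≈ 0.79

For two equal groups, power = Φ(d·√(n/2) − z_{α}).
d·√(n/2) = 0.95 × √(17/2) = 0.95 × 2.915 = 2.770.
z_β = 2.770 − 1.960 = 0.810.
Power = Φ(0.810) = 0.791.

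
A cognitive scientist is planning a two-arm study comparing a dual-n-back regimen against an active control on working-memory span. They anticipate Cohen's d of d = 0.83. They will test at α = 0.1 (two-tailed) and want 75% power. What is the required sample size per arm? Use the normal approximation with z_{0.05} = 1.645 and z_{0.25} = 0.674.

For two independent groups with equal n: n = 2·((z_{α/2} + z_β) / d)².
z_{α/2} + z_β = 1.645 + 0.674 = 2.319.
n = 2 × (2.319 / 0.83)² = 2 × 2.794² = 2 × 7.81 = 15.6.
Round up to the next whole participant.

n = 16 per group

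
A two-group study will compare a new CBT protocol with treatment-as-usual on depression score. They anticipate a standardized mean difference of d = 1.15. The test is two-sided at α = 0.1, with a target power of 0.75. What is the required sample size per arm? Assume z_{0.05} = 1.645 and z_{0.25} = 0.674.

For two independent groups with equal n: n = 2·((z_{α/2} + z_β) / d)².
z_{α/2} + z_β = 1.645 + 0.674 = 2.319.
n = 2 × (2.319 / 1.15)² = 2 × 2.017² = 2 × 4.07 = 8.1.
Round up to the next whole participant.

n = 9 per group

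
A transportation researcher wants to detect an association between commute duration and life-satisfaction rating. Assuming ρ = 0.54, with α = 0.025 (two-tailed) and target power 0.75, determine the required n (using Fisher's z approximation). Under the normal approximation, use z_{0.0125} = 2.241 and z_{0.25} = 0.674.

Fisher's z: C = ½·ln((1+r)/(1−r)) = ½·ln(3.3478) = 0.6042.
n = ((z_{α/2} + z_β)/C)² + 3.
(2.241 + 0.674) / 0.6042 = 2.915 / 0.6042 = 4.825.
n = 4.825² + 3 = 23.28 + 3 = 26.3.
Round up.

n = 27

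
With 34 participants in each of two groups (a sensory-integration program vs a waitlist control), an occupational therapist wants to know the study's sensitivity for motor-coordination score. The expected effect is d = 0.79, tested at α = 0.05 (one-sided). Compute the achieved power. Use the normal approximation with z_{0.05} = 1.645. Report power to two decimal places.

power ≈ 0.95

For two equal groups, power = Φ(d·√(n/2) − z_{α}).
d·√(n/2) = 0.79 × √(34/2) = 0.79 × 4.123 = 3.257.
z_β = 3.257 − 1.645 = 1.612.
Power = Φ(1.612) = 0.947.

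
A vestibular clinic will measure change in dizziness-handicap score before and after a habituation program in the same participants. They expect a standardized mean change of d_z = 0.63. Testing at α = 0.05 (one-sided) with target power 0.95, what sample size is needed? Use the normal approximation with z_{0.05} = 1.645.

For a paired (one-sample on differences) test: n = ((z_{α} + z_β) / d)².
z_{α} + z_β = 1.645 + 1.645 = 3.290.
n = (3.290 / 0.63)² = 5.222² = 27.27.
Round up.

n = 28 pairs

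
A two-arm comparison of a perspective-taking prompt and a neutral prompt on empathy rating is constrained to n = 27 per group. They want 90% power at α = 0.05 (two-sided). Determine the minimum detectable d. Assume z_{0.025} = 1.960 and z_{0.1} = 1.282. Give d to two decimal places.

d_min ≈ 0.88

For two independent groups of n = 27 each: d_min = (z_{α/2} + z_β)·√(2/n).
z-sum = 1.960 + 1.282 = 3.242.
d_min = 3.242 × √(2/27) = 3.242 × 0.2722 = 0.882.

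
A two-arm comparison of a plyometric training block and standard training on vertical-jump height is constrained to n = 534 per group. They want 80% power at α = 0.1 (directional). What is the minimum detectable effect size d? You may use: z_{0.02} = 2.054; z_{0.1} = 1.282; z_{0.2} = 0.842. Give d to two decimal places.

d_min ≈ 0.13

For two independent groups of n = 534 each: d_min = (z_{α} + z_β)·√(2/n).
z-sum = 1.282 + 0.842 = 2.124.
d_min = 2.124 × √(2/534) = 2.124 × 0.0612 = 0.130.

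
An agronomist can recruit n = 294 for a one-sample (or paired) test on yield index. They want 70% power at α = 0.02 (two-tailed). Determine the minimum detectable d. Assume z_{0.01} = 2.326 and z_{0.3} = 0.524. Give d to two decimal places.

For a single sample (or paired design) of n = 294: d_min = (z_{α/2} + z_β)/√n.
z-sum = 2.326 + 0.524 = 2.850.
d_min = 2.850 / √294 = 2.850 / 17.146 = 0.166.

d_min ≈ 0.17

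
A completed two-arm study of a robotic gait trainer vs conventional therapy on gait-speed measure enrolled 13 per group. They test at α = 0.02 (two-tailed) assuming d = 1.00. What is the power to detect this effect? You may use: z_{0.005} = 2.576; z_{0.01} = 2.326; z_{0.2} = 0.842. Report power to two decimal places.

power ≈ 0.59

For two equal groups, power = Φ(d·√(n/2) − z_{α/2}).
d·√(n/2) = 1.00 × √(13/2) = 1.00 × 2.550 = 2.550.
z_β = 2.550 − 2.326 = 0.224.
Power = Φ(0.224) = 0.588.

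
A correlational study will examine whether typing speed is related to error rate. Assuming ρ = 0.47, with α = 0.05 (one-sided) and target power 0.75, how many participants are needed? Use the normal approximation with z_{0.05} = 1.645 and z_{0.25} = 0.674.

Fisher's z: C = ½·ln((1+r)/(1−r)) = ½·ln(2.7736) = 0.5101.
n = ((z_{α} + z_β)/C)² + 3.
(1.645 + 0.674) / 0.5101 = 2.319 / 0.5101 = 4.546.
n = 4.546² + 3 = 20.67 + 3 = 23.7.
Round up.

n = 24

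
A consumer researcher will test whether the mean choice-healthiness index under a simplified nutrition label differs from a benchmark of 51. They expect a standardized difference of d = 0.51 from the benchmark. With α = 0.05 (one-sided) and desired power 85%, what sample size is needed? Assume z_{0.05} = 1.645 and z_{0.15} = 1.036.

For a one-sample test: n = ((z_{α} + z_β) / d)².
z_{α} + z_β = 1.645 + 1.036 = 2.681.
n = (2.681 / 0.51)² = 5.257² = 27.63.
Round up.

n = 28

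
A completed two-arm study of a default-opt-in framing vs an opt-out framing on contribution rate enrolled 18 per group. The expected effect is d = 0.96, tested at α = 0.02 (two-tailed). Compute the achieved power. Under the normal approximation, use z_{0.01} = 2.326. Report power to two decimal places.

power ≈ 0.71

For two equal groups, power = Φ(d·√(n/2) − z_{α/2}).
d·√(n/2) = 0.96 × √(18/2) = 0.96 × 3.000 = 2.880.
z_β = 2.880 − 2.326 = 0.554.
Power = Φ(0.554) = 0.710.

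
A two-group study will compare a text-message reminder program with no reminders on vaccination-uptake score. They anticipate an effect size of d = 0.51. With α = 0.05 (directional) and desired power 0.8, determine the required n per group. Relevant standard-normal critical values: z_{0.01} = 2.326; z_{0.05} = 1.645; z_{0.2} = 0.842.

For two independent groups with equal n: n = 2·((z_{α} + z_β) / d)².
z_{α} + z_β = 1.645 + 0.842 = 2.487.
n = 2 × (2.487 / 0.51)² = 2 × 4.876² = 2 × 23.78 = 47.6.
Round up to the next whole participant.

n = 48 per group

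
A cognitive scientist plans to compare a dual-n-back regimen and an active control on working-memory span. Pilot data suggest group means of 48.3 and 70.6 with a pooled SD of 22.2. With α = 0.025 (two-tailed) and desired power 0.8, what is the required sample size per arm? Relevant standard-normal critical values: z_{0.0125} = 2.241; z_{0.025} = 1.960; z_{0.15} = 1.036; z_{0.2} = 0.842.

n = 19 per group

Cohen's d = |M₁ − M₂| / SD_pooled = |48.3 − 70.6| / 22.2 = 22.3 / 22.2 = 1.005.
For two independent groups with equal n: n = 2·((z_{α/2} + z_β) / d)².
z_{α/2} + z_β = 2.241 + 0.842 = 3.083.
n = 2 × (3.083 / 1.005)² = 2 × 3.068² = 2 × 9.41 = 18.8.
Round up to the next whole participant.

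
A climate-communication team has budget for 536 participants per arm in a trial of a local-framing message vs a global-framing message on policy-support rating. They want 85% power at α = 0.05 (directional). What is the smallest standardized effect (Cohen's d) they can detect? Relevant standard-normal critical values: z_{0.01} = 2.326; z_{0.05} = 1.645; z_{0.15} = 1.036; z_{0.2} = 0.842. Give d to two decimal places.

d_min ≈ 0.16

For two independent groups of n = 536 each: d_min = (z_{α} + z_β)·√(2/n).
z-sum = 1.645 + 1.036 = 2.681.
d_min = 2.681 × √(2/536) = 2.681 × 0.0611 = 0.164.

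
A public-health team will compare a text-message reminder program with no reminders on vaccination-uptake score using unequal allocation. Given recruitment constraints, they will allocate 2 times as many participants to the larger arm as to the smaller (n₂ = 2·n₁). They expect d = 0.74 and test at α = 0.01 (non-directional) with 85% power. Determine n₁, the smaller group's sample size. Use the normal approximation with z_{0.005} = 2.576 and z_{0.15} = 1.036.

n₁ = 36

With allocation ratio k = n₂/n₁ = 2, Var(x̄₁−x̄₂) = σ²(1/n₁ + 1/(k·n₁)) = σ²·(k+1)/(k·n₁).
So n₁ = (1 + 1/k)·((z_{α/2} + z_β)/d)² = 1.500 × (3.612/0.74)².
n₁ = 1.500 × 23.82 = 35.7.
Round up: n₁ = 36, giving n₂ = 2 × 36 = 72.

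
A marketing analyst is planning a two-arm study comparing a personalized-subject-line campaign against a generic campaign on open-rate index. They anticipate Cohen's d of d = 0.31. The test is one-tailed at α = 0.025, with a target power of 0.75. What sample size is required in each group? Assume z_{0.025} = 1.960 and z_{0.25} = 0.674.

For two independent groups with equal n: n = 2·((z_{α} + z_β) / d)².
z_{α} + z_β = 1.960 + 0.674 = 2.634.
n = 2 × (2.634 / 0.31)² = 2 × 8.497² = 2 × 72.20 = 144.4.
Round up to the next whole participant.

n = 145 per group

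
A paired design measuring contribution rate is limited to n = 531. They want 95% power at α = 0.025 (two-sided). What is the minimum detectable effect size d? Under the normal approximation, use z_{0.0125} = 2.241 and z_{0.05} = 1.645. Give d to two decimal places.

For a single sample (or paired design) of n = 531: d_min = (z_{α/2} + z_β)/√n.
z-sum = 2.241 + 1.645 = 3.886.
d_min = 3.886 / √531 = 3.886 / 23.043 = 0.169.

d_min ≈ 0.17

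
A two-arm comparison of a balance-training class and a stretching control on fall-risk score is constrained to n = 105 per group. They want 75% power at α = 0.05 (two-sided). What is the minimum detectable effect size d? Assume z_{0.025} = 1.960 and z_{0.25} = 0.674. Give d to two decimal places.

For two independent groups of n = 105 each: d_min = (z_{α/2} + z_β)·√(2/n).
z-sum = 1.960 + 0.674 = 2.634.
d_min = 2.634 × √(2/105) = 2.634 × 0.1380 = 0.364.

d_min ≈ 0.36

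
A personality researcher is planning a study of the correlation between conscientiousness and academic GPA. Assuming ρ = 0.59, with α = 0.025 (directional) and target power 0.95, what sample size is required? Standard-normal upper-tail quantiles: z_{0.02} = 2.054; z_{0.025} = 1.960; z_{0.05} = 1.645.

n = 32

Fisher's z: C = ½·ln((1+r)/(1−r)) = ½·ln(3.8780) = 0.6777.
n = ((z_{α} + z_β)/C)² + 3.
(1.960 + 1.645) / 0.6777 = 3.605 / 0.6777 = 5.319.
n = 5.319² + 3 = 28.30 + 3 = 31.3.
Round up.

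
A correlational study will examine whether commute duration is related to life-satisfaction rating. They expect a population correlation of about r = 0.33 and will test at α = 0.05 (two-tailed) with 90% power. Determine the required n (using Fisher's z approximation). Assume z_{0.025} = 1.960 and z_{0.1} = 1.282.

Fisher's z: C = ½·ln((1+r)/(1−r)) = ½·ln(1.9851) = 0.3428.
n = ((z_{α/2} + z_β)/C)² + 3.
(1.960 + 1.282) / 0.3428 = 3.242 / 0.3428 = 9.457.
n = 9.457² + 3 = 89.44 + 3 = 92.4.
Round up.

n = 93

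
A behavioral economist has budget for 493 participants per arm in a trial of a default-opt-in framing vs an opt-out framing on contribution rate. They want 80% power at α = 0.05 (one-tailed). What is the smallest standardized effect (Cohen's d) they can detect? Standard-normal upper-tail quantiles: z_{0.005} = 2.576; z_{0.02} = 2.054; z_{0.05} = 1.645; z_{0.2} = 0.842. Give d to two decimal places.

d_min ≈ 0.16

For two independent groups of n = 493 each: d_min = (z_{α} + z_β)·√(2/n).
z-sum = 1.645 + 0.842 = 2.487.
d_min = 2.487 × √(2/493) = 2.487 × 0.0637 = 0.158.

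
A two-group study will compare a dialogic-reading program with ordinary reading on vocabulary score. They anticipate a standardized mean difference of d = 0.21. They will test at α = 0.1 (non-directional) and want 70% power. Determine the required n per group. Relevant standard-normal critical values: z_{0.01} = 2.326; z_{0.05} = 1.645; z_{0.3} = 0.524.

For two independent groups with equal n: n = 2·((z_{α/2} + z_β) / d)².
z_{α/2} + z_β = 1.645 + 0.524 = 2.169.
n = 2 × (2.169 / 0.21)² = 2 × 10.329² = 2 × 106.68 = 213.4.
Round up to the next whole participant.

n = 214 per group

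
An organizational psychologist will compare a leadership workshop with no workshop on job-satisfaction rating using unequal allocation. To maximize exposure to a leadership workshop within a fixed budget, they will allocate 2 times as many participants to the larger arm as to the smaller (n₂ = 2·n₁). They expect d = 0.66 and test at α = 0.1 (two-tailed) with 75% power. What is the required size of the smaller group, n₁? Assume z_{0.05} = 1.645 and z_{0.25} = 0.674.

With allocation ratio k = n₂/n₁ = 2, Var(x̄₁−x̄₂) = σ²(1/n₁ + 1/(k·n₁)) = σ²·(k+1)/(k·n₁).
So n₁ = (1 + 1/k)·((z_{α/2} + z_β)/d)² = 1.500 × (2.319/0.66)².
n₁ = 1.500 × 12.35 = 18.5.
Round up: n₁ = 19, giving n₂ = 2 × 19 = 38.

n₁ = 19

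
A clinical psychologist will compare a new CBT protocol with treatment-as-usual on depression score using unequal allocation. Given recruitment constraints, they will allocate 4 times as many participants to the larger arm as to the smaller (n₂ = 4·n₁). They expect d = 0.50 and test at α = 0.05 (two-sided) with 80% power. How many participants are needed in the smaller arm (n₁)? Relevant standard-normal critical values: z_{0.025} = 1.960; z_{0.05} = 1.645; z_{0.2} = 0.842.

n₁ = 40

With allocation ratio k = n₂/n₁ = 4, Var(x̄₁−x̄₂) = σ²(1/n₁ + 1/(k·n₁)) = σ²·(k+1)/(k·n₁).
So n₁ = (1 + 1/k)·((z_{α/2} + z_β)/d)² = 1.250 × (2.802/0.50)².
n₁ = 1.250 × 31.40 = 39.3.
Round up: n₁ = 40, giving n₂ = 4 × 40 = 160.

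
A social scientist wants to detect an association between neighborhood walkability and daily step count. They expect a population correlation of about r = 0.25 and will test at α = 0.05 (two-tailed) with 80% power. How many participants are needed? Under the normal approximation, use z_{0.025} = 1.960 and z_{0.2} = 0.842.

Fisher's z: C = ½·ln((1+r)/(1−r)) = ½·ln(1.6667) = 0.2554.
n = ((z_{α/2} + z_β)/C)² + 3.
(1.960 + 0.842) / 0.2554 = 2.802 / 0.2554 = 10.971.
n = 10.971² + 3 = 120.36 + 3 = 123.4.
Round up.

n = 124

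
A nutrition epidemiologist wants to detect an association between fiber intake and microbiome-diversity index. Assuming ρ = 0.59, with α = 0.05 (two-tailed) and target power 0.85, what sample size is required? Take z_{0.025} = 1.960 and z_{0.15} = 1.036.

Fisher's z: C = ½·ln((1+r)/(1−r)) = ½·ln(3.8780) = 0.6777.
n = ((z_{α/2} + z_β)/C)² + 3.
(1.960 + 1.036) / 0.6777 = 2.996 / 0.6777 = 4.421.
n = 4.421² + 3 = 19.54 + 3 = 22.5.
Round up.

n = 23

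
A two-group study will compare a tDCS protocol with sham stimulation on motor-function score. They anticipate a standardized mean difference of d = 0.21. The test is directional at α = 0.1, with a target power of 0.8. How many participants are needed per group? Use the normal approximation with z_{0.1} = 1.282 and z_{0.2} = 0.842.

n = 205 per group

For two independent groups with equal n: n = 2·((z_{α} + z_β) / d)².
z_{α} + z_β = 1.282 + 0.842 = 2.124.
n = 2 × (2.124 / 0.21)² = 2 × 10.114² = 2 × 102.30 = 204.6.
Round up to the next whole participant.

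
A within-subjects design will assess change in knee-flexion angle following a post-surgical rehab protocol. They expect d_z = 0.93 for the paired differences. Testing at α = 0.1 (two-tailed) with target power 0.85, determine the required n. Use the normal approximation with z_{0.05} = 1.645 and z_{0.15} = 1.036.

For a paired (one-sample on differences) test: n = ((z_{α/2} + z_β) / d)².
z_{α/2} + z_β = 1.645 + 1.036 = 2.681.
n = (2.681 / 0.93)² = 2.883² = 8.31.
Round up.

n = 9 pairs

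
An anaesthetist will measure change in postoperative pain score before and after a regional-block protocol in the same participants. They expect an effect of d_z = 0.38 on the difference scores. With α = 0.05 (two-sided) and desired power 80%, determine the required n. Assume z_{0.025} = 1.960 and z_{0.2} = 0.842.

For a paired (one-sample on differences) test: n = ((z_{α/2} + z_β) / d)².
z_{α/2} + z_β = 1.960 + 0.842 = 2.802.
n = (2.802 / 0.38)² = 7.374² = 54.37.
Round up.

n = 55 pairs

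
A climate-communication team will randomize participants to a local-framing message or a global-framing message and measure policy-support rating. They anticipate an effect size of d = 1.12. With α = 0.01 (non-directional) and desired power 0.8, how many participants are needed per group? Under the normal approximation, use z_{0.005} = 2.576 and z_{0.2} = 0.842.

n = 19 per group

For two independent groups with equal n: n = 2·((z_{α/2} + z_β) / d)².
z_{α/2} + z_β = 2.576 + 0.842 = 3.418.
n = 2 × (3.418 / 1.12)² = 2 × 3.052² = 2 × 9.31 = 18.6.
Round up to the next whole participant.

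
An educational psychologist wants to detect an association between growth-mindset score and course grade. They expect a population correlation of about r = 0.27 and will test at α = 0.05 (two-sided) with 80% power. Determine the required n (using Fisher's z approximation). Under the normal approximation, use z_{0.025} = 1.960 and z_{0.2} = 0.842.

n = 106

Fisher's z: C = ½·ln((1+r)/(1−r)) = ½·ln(1.7397) = 0.2769.
n = ((z_{α/2} + z_β)/C)² + 3.
(1.960 + 0.842) / 0.2769 = 2.802 / 0.2769 = 10.119.
n = 10.119² + 3 = 102.40 + 3 = 105.4.
Round up.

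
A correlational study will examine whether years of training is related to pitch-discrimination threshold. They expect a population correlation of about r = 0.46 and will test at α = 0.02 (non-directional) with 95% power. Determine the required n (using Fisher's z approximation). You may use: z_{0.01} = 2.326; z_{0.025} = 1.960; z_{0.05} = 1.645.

Fisher's z: C = ½·ln((1+r)/(1−r)) = ½·ln(2.7037) = 0.4973.
n = ((z_{α/2} + z_β)/C)² + 3.
(2.326 + 1.645) / 0.4973 = 3.971 / 0.4973 = 7.985.
n = 7.985² + 3 = 63.76 + 3 = 66.8.
Round up.

n = 67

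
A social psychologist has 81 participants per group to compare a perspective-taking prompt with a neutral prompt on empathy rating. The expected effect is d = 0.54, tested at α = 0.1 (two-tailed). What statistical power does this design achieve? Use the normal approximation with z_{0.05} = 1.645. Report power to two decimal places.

For two equal groups, power = Φ(d·√(n/2) − z_{α/2}).
d·√(n/2) = 0.54 × √(81/2) = 0.54 × 6.364 = 3.437.
z_β = 3.437 − 1.645 = 1.792.
Power = Φ(1.792) = 0.963.

power ≈ 0.96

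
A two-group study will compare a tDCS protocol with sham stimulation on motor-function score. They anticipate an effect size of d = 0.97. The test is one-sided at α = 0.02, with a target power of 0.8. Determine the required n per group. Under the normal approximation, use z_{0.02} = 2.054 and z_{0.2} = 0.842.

For two independent groups with equal n: n = 2·((z_{α} + z_β) / d)².
z_{α} + z_β = 2.054 + 0.842 = 2.896.
n = 2 × (2.896 / 0.97)² = 2 × 2.986² = 2 × 8.91 = 17.8.
Round up to the next whole participant.

n = 18 per group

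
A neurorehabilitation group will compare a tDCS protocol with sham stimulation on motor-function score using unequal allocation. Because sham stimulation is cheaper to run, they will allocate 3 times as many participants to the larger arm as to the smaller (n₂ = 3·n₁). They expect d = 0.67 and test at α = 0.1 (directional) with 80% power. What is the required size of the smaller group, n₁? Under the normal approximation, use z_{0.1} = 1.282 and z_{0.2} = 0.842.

n₁ = 14

With allocation ratio k = n₂/n₁ = 3, Var(x̄₁−x̄₂) = σ²(1/n₁ + 1/(k·n₁)) = σ²·(k+1)/(k·n₁).
So n₁ = (1 + 1/k)·((z_{α} + z_β)/d)² = 1.333 × (2.124/0.67)².
n₁ = 1.333 × 10.05 = 13.4.
Round up: n₁ = 14, giving n₂ = 3 × 14 = 42.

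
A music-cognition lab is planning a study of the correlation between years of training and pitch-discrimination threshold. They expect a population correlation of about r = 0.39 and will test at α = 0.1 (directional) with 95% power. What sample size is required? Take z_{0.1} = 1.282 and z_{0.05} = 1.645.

Fisher's z: C = ½·ln((1+r)/(1−r)) = ½·ln(2.2787) = 0.4118.
n = ((z_{α} + z_β)/C)² + 3.
(1.282 + 1.645) / 0.4118 = 2.927 / 0.4118 = 7.108.
n = 7.108² + 3 = 50.52 + 3 = 53.5.
Round up.

n = 54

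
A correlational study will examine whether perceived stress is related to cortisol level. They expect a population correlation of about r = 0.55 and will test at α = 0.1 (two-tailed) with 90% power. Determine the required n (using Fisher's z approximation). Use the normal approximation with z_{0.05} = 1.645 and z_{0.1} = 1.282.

Fisher's z: C = ½·ln((1+r)/(1−r)) = ½·ln(3.4444) = 0.6184.
n = ((z_{α/2} + z_β)/C)² + 3.
(1.645 + 1.282) / 0.6184 = 2.927 / 0.6184 = 4.733.
n = 4.733² + 3 = 22.40 + 3 = 25.4.
Round up.

n = 26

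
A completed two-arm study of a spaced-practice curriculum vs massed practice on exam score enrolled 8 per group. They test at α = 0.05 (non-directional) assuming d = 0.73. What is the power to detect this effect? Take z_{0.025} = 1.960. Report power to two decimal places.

For two equal groups, power = Φ(d·√(n/2) − z_{α/2}).
d·√(n/2) = 0.73 × √(8/2) = 0.73 × 2.000 = 1.460.
z_β = 1.460 − 1.960 = -0.500.
Power = Φ(-0.500) = 0.309.

power ≈ 0.31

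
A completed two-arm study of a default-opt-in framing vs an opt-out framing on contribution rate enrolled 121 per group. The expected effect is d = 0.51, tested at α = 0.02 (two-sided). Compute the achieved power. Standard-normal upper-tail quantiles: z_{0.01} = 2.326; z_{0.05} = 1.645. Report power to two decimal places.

power ≈ 0.95

For two equal groups, power = Φ(d·√(n/2) − z_{α/2}).
d·√(n/2) = 0.51 × √(121/2) = 0.51 × 7.778 = 3.967.
z_β = 3.967 − 2.326 = 1.641.
Power = Φ(1.641) = 0.950.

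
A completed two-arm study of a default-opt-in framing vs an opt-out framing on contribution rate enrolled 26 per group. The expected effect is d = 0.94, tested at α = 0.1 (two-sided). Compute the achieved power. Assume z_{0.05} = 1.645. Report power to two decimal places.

For two equal groups, power = Φ(d·√(n/2) − z_{α/2}).
d·√(n/2) = 0.94 × √(26/2) = 0.94 × 3.606 = 3.389.
z_β = 3.389 − 1.645 = 1.744.
Power = Φ(1.744) = 0.959.

power ≈ 0.96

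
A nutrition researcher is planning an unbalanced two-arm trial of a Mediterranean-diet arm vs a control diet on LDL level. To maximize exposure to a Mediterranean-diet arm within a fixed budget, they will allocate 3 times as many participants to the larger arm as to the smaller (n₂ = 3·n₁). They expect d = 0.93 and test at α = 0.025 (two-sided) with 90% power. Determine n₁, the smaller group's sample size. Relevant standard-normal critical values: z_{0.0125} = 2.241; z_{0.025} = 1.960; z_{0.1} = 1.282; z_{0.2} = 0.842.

n₁ = 20

With allocation ratio k = n₂/n₁ = 3, Var(x̄₁−x̄₂) = σ²(1/n₁ + 1/(k·n₁)) = σ²·(k+1)/(k·n₁).
So n₁ = (1 + 1/k)·((z_{α/2} + z_β)/d)² = 1.333 × (3.523/0.93)².
n₁ = 1.333 × 14.35 = 19.1.
Round up: n₁ = 20, giving n₂ = 3 × 20 = 60.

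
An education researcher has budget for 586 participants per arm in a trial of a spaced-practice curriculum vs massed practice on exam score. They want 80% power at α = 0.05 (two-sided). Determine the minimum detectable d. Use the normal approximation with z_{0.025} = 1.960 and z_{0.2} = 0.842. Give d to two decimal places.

For two independent groups of n = 586 each: d_min = (z_{α/2} + z_β)·√(2/n).
z-sum = 1.960 + 0.842 = 2.802.
d_min = 2.802 × √(2/586) = 2.802 × 0.0584 = 0.164.

d_min ≈ 0.16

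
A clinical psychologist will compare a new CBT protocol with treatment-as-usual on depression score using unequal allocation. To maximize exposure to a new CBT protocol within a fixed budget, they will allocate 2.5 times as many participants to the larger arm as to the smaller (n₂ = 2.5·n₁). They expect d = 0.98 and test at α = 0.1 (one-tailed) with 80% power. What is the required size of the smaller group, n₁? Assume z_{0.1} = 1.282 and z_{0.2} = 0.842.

n₁ = 7

With allocation ratio k = n₂/n₁ = 2.5, Var(x̄₁−x̄₂) = σ²(1/n₁ + 1/(k·n₁)) = σ²·(k+1)/(k·n₁).
So n₁ = (1 + 1/k)·((z_{α} + z_β)/d)² = 1.400 × (2.124/0.98)².
n₁ = 1.400 × 4.70 = 6.6.
Round up: n₁ = 7, giving n₂ = ⌈2.5 × 7⌉ = ⌈17.5⌉ = 18.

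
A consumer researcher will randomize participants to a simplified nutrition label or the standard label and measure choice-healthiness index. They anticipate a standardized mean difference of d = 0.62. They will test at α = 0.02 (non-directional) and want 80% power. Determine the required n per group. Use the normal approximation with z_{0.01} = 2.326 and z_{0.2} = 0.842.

n = 53 per group

For two independent groups with equal n: n = 2·((z_{α/2} + z_β) / d)².
z_{α/2} + z_β = 2.326 + 0.842 = 3.168.
n = 2 × (3.168 / 0.62)² = 2 × 5.110² = 2 × 26.11 = 52.2.
Round up to the next whole participant.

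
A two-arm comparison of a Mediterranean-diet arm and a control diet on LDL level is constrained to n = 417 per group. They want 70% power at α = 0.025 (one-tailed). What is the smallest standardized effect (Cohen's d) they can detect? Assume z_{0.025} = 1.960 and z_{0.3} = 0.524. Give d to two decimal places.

For two independent groups of n = 417 each: d_min = (z_{α} + z_β)·√(2/n).
z-sum = 1.960 + 0.524 = 2.484.
d_min = 2.484 × √(2/417) = 2.484 × 0.0693 = 0.172.

d_min ≈ 0.17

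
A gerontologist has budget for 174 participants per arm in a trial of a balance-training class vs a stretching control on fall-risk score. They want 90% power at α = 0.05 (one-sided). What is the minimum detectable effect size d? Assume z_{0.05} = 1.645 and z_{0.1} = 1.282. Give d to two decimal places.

For two independent groups of n = 174 each: d_min = (z_{α} + z_β)·√(2/n).
z-sum = 1.645 + 1.282 = 2.927.
d_min = 2.927 × √(2/174) = 2.927 × 0.1072 = 0.314.

d_min ≈ 0.31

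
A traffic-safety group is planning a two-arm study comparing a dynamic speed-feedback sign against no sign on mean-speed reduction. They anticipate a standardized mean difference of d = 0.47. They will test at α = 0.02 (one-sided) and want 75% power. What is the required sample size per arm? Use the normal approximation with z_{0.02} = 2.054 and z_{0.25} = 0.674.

For two independent groups with equal n: n = 2·((z_{α} + z_β) / d)².
z_{α} + z_β = 2.054 + 0.674 = 2.728.
n = 2 × (2.728 / 0.47)² = 2 × 5.804² = 2 × 33.69 = 67.4.
Round up to the next whole participant.

n = 68 per group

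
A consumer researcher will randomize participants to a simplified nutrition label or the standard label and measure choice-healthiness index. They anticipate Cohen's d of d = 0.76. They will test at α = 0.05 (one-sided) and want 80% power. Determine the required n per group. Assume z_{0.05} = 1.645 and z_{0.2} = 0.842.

For two independent groups with equal n: n = 2·((z_{α} + z_β) / d)².
z_{α} + z_β = 1.645 + 0.842 = 2.487.
n = 2 × (2.487 / 0.76)² = 2 × 3.272² = 2 × 10.71 = 21.4.
Round up to the next whole participant.

n = 22 per group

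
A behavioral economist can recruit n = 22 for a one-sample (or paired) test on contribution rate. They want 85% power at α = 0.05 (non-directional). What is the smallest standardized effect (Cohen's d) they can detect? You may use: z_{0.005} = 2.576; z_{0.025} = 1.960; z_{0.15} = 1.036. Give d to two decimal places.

d_min ≈ 0.64

For a single sample (or paired design) of n = 22: d_min = (z_{α/2} + z_β)/√n.
z-sum = 1.960 + 1.036 = 2.996.
d_min = 2.996 / √22 = 2.996 / 4.690 = 0.639.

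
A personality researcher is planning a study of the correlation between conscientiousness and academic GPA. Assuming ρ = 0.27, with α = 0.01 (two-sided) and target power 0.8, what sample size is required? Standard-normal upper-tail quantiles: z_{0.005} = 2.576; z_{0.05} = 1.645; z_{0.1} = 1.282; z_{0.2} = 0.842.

Fisher's z: C = ½·ln((1+r)/(1−r)) = ½·ln(1.7397) = 0.2769.
n = ((z_{α/2} + z_β)/C)² + 3.
(2.576 + 0.842) / 0.2769 = 3.418 / 0.2769 = 12.344.
n = 12.344² + 3 = 152.37 + 3 = 155.4.
Round up.

n = 156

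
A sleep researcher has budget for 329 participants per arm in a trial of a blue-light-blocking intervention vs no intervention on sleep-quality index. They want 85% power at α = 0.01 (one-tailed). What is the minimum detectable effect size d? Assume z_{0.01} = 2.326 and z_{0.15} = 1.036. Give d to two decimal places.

d_min ≈ 0.26

For two independent groups of n = 329 each: d_min = (z_{α} + z_β)·√(2/n).
z-sum = 2.326 + 1.036 = 3.362.
d_min = 3.362 × √(2/329) = 3.362 × 0.0780 = 0.262.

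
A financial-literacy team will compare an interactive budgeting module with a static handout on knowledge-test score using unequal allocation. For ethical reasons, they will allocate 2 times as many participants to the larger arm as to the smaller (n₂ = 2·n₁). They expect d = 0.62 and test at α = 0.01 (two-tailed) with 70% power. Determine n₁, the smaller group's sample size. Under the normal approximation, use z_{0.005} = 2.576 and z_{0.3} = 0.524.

n₁ = 38

With allocation ratio k = n₂/n₁ = 2, Var(x̄₁−x̄₂) = σ²(1/n₁ + 1/(k·n₁)) = σ²·(k+1)/(k·n₁).
So n₁ = (1 + 1/k)·((z_{α/2} + z_β)/d)² = 1.500 × (3.100/0.62)².
n₁ = 1.500 × 25.00 = 37.5.
Round up: n₁ = 38, giving n₂ = 2 × 38 = 76.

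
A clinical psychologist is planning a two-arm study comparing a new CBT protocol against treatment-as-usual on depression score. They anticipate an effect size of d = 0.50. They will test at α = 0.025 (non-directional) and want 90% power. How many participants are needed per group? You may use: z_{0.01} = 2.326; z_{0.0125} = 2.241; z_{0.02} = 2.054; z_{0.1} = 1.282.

For two independent groups with equal n: n = 2·((z_{α/2} + z_β) / d)².
z_{α/2} + z_β = 2.241 + 1.282 = 3.523.
n = 2 × (3.523 / 0.50)² = 2 × 7.046² = 2 × 49.65 = 99.3.
Round up to the next whole participant.

n = 100 per group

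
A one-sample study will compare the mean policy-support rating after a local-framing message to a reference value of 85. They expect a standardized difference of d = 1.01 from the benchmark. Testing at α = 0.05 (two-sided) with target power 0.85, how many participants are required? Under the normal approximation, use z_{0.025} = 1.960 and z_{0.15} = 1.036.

For a one-sample test: n = ((z_{α/2} + z_β) / d)².
z_{α/2} + z_β = 1.960 + 1.036 = 2.996.
n = (2.996 / 1.01)² = 2.966² = 8.80.
Round up.

n = 9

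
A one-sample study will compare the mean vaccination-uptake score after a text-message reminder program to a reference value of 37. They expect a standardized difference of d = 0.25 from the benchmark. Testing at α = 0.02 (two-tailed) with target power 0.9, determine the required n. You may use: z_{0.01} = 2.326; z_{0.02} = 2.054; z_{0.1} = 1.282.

For a one-sample test: n = ((z_{α/2} + z_β) / d)².
z_{α/2} + z_β = 2.326 + 1.282 = 3.608.
n = (3.608 / 0.25)² = 14.432² = 208.28.
Round up.

n = 209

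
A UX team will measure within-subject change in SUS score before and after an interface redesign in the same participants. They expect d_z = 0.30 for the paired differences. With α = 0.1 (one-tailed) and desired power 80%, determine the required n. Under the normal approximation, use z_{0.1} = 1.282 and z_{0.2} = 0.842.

For a paired (one-sample on differences) test: n = ((z_{α} + z_β) / d)².
z_{α} + z_β = 1.282 + 0.842 = 2.124.
n = (2.124 / 0.30)² = 7.080² = 50.13.
Round up.

n = 51 pairs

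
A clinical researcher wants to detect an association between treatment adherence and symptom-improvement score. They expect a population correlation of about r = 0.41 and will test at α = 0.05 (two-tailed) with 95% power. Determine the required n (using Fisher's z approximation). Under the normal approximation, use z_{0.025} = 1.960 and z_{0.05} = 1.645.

Fisher's z: C = ½·ln((1+r)/(1−r)) = ½·ln(2.3898) = 0.4356.
n = ((z_{α/2} + z_β)/C)² + 3.
(1.960 + 1.645) / 0.4356 = 3.605 / 0.4356 = 8.276.
n = 8.276² + 3 = 68.49 + 3 = 71.5.
Round up.

n = 72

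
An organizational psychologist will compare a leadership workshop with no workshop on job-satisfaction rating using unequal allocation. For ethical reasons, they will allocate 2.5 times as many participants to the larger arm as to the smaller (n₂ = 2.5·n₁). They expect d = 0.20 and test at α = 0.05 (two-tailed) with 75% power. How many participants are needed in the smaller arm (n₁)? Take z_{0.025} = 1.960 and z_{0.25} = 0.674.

n₁ = 243

With allocation ratio k = n₂/n₁ = 2.5, Var(x̄₁−x̄₂) = σ²(1/n₁ + 1/(k·n₁)) = σ²·(k+1)/(k·n₁).
So n₁ = (1 + 1/k)·((z_{α/2} + z_β)/d)² = 1.400 × (2.634/0.20)².
n₁ = 1.400 × 173.45 = 242.8.
Round up: n₁ = 243, giving n₂ = ⌈2.5 × 243⌉ = ⌈607.5⌉ = 608.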